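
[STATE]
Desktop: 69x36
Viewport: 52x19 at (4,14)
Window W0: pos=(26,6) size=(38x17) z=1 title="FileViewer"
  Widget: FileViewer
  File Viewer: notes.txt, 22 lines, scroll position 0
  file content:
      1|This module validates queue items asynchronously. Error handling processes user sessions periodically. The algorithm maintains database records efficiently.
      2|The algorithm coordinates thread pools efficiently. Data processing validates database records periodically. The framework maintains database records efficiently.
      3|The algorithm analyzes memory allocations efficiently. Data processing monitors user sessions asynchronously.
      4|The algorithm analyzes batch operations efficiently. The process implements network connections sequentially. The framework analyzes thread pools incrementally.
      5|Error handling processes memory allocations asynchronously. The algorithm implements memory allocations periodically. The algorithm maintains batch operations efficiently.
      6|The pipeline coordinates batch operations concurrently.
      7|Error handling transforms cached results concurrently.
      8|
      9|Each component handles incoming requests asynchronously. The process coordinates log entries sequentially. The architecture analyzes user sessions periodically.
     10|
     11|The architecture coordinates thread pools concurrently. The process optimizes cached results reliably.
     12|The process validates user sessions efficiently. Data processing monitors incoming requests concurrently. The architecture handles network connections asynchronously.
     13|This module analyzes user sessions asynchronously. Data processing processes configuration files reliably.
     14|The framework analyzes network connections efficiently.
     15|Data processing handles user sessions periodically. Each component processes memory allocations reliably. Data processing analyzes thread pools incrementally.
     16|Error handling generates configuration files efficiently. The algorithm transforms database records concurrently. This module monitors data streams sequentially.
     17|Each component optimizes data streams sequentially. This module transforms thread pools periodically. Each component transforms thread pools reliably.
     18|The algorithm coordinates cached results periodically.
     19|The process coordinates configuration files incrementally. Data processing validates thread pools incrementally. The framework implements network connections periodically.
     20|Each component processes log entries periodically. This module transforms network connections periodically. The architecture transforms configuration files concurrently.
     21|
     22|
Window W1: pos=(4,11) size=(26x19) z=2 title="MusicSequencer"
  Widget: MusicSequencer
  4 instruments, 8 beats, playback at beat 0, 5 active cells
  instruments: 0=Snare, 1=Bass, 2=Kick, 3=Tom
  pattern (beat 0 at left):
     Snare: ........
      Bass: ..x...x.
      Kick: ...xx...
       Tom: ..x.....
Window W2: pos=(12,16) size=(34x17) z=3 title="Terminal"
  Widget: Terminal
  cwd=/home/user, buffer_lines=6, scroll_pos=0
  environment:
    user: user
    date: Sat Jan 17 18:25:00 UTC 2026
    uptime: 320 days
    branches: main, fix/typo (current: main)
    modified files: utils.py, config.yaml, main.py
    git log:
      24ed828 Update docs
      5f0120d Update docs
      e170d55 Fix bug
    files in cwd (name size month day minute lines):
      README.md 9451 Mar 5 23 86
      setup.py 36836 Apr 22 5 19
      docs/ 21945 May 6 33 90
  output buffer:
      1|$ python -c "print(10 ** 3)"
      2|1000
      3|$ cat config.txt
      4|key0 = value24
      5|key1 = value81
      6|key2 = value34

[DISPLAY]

┃      ▼1234567          ┃ pipeline coordinates batc
┃ Snare········          ┃or handling transforms cac
┃  Bass·┏━━━━━━━━━━━━━━━━━━━━━━━━━━━━━━━━┓          
┃  Kick·┃ Terminal                       ┃les incomi
┃   Tom·┠────────────────────────────────┨          
┃       ┃$ python -c "print(10 ** 3)"    ┃ordinates 
┃       ┃1000                            ┃es user se
┃       ┃$ cat config.txt                ┃s user ses
┃       ┃key0 = value24                  ┃━━━━━━━━━━
┃       ┃key1 = value81                  ┃          
┃       ┃key2 = value34                  ┃          
┃       ┃$ █                             ┃          
┃       ┃                                ┃          
┃       ┃                                ┃          
┃       ┃                                ┃          
┗━━━━━━━┃                                ┃          
        ┃                                ┃          
        ┃                                ┃          
        ┗━━━━━━━━━━━━━━━━━━━━━━━━━━━━━━━━┛          


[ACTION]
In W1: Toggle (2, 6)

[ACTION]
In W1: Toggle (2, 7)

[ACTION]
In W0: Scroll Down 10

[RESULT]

┃      ▼1234567          ┃a processing handles user 
┃ Snare········          ┃or handling generates conf
┃  Bass·┏━━━━━━━━━━━━━━━━━━━━━━━━━━━━━━━━┓mizes data
┃  Kick·┃ Terminal                       ┃inates cac
┃   Tom·┠────────────────────────────────┨ates confi
┃       ┃$ python -c "print(10 ** 3)"    ┃esses log 
┃       ┃1000                            ┃          
┃       ┃$ cat config.txt                ┃          
┃       ┃key0 = value24                  ┃━━━━━━━━━━
┃       ┃key1 = value81                  ┃          
┃       ┃key2 = value34                  ┃          
┃       ┃$ █                             ┃          
┃       ┃                                ┃          
┃       ┃                                ┃          
┃       ┃                                ┃          
┗━━━━━━━┃                                ┃          
        ┃                                ┃          
        ┃                                ┃          
        ┗━━━━━━━━━━━━━━━━━━━━━━━━━━━━━━━━┛          


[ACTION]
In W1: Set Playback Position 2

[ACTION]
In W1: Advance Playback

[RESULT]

┃      012▼4567          ┃a processing handles user 
┃ Snare········          ┃or handling generates conf
┃  Bass·┏━━━━━━━━━━━━━━━━━━━━━━━━━━━━━━━━┓mizes data
┃  Kick·┃ Terminal                       ┃inates cac
┃   Tom·┠────────────────────────────────┨ates confi
┃       ┃$ python -c "print(10 ** 3)"    ┃esses log 
┃       ┃1000                            ┃          
┃       ┃$ cat config.txt                ┃          
┃       ┃key0 = value24                  ┃━━━━━━━━━━
┃       ┃key1 = value81                  ┃          
┃       ┃key2 = value34                  ┃          
┃       ┃$ █                             ┃          
┃       ┃                                ┃          
┃       ┃                                ┃          
┃       ┃                                ┃          
┗━━━━━━━┃                                ┃          
        ┃                                ┃          
        ┃                                ┃          
        ┗━━━━━━━━━━━━━━━━━━━━━━━━━━━━━━━━┛          


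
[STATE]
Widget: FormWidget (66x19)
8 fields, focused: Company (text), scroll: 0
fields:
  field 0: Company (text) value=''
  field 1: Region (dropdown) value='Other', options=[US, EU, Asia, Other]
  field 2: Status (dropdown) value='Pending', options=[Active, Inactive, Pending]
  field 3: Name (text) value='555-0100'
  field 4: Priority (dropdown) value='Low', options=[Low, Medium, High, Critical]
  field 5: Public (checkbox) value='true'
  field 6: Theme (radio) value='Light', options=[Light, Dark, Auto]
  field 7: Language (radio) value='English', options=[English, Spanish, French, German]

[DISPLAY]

> Company:    [                                                  ]
  Region:     [Other                                            ▼]
  Status:     [Pending                                          ▼]
  Name:       [555-0100                                          ]
  Priority:   [Low                                              ▼]
  Public:     [x]                                                 
  Theme:      (●) Light  ( ) Dark  ( ) Auto                       
  Language:   (●) English  ( ) Spanish  ( ) French  ( ) German    
                                                                  
                                                                  
                                                                  
                                                                  
                                                                  
                                                                  
                                                                  
                                                                  
                                                                  
                                                                  
                                                                  


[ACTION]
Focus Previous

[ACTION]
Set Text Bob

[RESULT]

  Company:    [                                                  ]
  Region:     [Other                                            ▼]
  Status:     [Pending                                          ▼]
  Name:       [555-0100                                          ]
  Priority:   [Low                                              ▼]
  Public:     [x]                                                 
  Theme:      (●) Light  ( ) Dark  ( ) Auto                       
> Language:   (●) English  ( ) Spanish  ( ) French  ( ) German    
                                                                  
                                                                  
                                                                  
                                                                  
                                                                  
                                                                  
                                                                  
                                                                  
                                                                  
                                                                  
                                                                  


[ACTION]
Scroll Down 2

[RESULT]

  Status:     [Pending                                          ▼]
  Name:       [555-0100                                          ]
  Priority:   [Low                                              ▼]
  Public:     [x]                                                 
  Theme:      (●) Light  ( ) Dark  ( ) Auto                       
> Language:   (●) English  ( ) Spanish  ( ) French  ( ) German    
                                                                  
                                                                  
                                                                  
                                                                  
                                                                  
                                                                  
                                                                  
                                                                  
                                                                  
                                                                  
                                                                  
                                                                  
                                                                  


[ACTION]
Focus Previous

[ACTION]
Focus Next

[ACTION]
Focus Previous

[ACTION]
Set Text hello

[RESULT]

  Status:     [Pending                                          ▼]
  Name:       [555-0100                                          ]
  Priority:   [Low                                              ▼]
  Public:     [x]                                                 
> Theme:      (●) Light  ( ) Dark  ( ) Auto                       
  Language:   (●) English  ( ) Spanish  ( ) French  ( ) German    
                                                                  
                                                                  
                                                                  
                                                                  
                                                                  
                                                                  
                                                                  
                                                                  
                                                                  
                                                                  
                                                                  
                                                                  
                                                                  


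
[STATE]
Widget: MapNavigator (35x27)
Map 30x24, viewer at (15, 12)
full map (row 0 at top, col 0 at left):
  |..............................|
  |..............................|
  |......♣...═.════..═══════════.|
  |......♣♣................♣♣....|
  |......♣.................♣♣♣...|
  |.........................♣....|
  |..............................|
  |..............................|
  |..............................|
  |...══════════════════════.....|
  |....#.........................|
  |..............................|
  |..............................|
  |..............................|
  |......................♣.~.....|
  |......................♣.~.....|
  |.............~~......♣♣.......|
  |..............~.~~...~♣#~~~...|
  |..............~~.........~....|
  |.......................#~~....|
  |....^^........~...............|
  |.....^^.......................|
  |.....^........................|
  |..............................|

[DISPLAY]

                                   
  ..............................   
  ..............................   
  ......♣...═.════..═══════════.   
  ......♣♣................♣♣....   
  ......♣.................♣♣♣...   
  .........................♣....   
  ..............................   
  ..............................   
  ..............................   
  ...══════════════════════.....   
  ....#.........................   
  ..............................   
  ...............@..............   
  ..............................   
  ......................♣.~.....   
  ......................♣.~.....   
  .............~~......♣♣.......   
  ..............~.~~...~♣#~~~...   
  ..............~~.........~....   
  .......................#~~....   
  ....^^........~...............   
  .....^^.......................   
  .....^........................   
  ..............................   
                                   
                                   


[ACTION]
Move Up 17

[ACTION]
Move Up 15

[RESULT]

                                   
                                   
                                   
                                   
                                   
                                   
                                   
                                   
                                   
                                   
                                   
                                   
                                   
  ...............@..............   
  ..............................   
  ......♣...═.════..═══════════.   
  ......♣♣................♣♣....   
  ......♣.................♣♣♣...   
  .........................♣....   
  ..............................   
  ..............................   
  ..............................   
  ...══════════════════════.....   
  ....#.........................   
  ..............................   
  ..............................   
  ..............................   


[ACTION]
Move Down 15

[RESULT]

  ......♣...═.════..═══════════.   
  ......♣♣................♣♣....   
  ......♣.................♣♣♣...   
  .........................♣....   
  ..............................   
  ..............................   
  ..............................   
  ...══════════════════════.....   
  ....#.........................   
  ..............................   
  ..............................   
  ..............................   
  ......................♣.~.....   
  ...............@......♣.~.....   
  .............~~......♣♣.......   
  ..............~.~~...~♣#~~~...   
  ..............~~.........~....   
  .......................#~~....   
  ....^^........~...............   
  .....^^.......................   
  .....^........................   
  ..............................   
                                   
                                   
                                   
                                   
                                   


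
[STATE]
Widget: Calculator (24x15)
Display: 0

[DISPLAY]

                       0
┌───┬───┬───┬───┐       
│ 7 │ 8 │ 9 │ ÷ │       
├───┼───┼───┼───┤       
│ 4 │ 5 │ 6 │ × │       
├───┼───┼───┼───┤       
│ 1 │ 2 │ 3 │ - │       
├───┼───┼───┼───┤       
│ 0 │ . │ = │ + │       
├───┼───┼───┼───┤       
│ C │ MC│ MR│ M+│       
└───┴───┴───┴───┘       
                        
                        
                        


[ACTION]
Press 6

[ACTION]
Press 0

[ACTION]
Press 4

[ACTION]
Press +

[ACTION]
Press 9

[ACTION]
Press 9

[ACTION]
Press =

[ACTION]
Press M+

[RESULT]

                     703
┌───┬───┬───┬───┐       
│ 7 │ 8 │ 9 │ ÷ │       
├───┼───┼───┼───┤       
│ 4 │ 5 │ 6 │ × │       
├───┼───┼───┼───┤       
│ 1 │ 2 │ 3 │ - │       
├───┼───┼───┼───┤       
│ 0 │ . │ = │ + │       
├───┼───┼───┼───┤       
│ C │ MC│ MR│ M+│       
└───┴───┴───┴───┘       
                        
                        
                        


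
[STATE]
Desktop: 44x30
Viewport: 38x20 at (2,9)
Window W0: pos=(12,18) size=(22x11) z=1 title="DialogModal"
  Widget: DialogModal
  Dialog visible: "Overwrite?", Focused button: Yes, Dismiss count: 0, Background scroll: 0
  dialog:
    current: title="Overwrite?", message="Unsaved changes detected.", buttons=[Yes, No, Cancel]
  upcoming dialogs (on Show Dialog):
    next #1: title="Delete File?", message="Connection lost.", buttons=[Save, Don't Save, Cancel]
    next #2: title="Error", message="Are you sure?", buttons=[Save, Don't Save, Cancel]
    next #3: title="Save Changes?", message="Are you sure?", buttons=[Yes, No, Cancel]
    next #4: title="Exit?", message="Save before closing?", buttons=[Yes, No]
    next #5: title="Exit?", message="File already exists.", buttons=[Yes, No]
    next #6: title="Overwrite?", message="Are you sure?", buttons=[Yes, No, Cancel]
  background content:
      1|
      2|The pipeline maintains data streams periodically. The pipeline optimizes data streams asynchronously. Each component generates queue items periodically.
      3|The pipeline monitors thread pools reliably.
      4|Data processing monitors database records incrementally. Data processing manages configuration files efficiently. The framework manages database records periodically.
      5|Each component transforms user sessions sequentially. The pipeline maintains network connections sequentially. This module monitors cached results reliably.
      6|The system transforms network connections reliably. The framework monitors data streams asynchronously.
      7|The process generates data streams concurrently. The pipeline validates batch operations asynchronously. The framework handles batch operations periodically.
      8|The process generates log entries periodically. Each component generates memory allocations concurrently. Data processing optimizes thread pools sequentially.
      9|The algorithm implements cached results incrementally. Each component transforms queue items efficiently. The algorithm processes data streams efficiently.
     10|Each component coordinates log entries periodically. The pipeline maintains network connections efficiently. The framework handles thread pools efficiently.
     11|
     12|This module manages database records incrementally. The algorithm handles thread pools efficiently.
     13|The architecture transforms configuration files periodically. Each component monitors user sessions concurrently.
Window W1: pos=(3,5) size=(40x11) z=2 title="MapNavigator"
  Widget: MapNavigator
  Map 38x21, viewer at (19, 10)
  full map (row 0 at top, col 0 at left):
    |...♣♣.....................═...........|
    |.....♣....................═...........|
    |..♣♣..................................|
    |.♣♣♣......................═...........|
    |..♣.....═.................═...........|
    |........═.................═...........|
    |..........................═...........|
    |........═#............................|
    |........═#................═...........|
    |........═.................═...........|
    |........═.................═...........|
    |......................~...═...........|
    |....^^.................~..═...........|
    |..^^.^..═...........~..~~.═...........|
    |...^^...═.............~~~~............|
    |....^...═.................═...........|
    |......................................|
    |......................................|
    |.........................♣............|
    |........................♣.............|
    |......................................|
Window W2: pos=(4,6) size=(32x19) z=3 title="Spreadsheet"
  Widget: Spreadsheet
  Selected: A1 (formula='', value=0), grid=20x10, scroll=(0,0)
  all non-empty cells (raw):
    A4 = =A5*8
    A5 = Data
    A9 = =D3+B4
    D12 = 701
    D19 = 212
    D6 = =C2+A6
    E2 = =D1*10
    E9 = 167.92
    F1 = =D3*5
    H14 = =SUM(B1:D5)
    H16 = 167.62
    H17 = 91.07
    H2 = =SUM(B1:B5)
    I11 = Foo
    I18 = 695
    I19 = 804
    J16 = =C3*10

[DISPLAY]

 ┃┃A1:                           ┃....
 ┃┃       A       B       C      ┃....
 ┃┃------------------------------┃....
 ┃┃  1      [0]       0       0  ┃....
 ┃┃  2        0       0       0  ┃....
 ┃┃  3        0       0       0  ┃....
 ┗┃  4 #ERR!          0       0  ┃━━━━
  ┃  5 Data           0       0  ┃    
  ┃  6        0       0       0  ┃    
  ┃  7        0       0       0  ┃    
  ┃  8        0       0       0  ┃    
  ┃  9        0       0       0  ┃    
  ┃ 10        0       0       0  ┃    
  ┃ 11        0       0       0  ┃    
  ┃ 12        0       0       0  ┃    
  ┗━━━━━━━━━━━━━━━━━━━━━━━━━━━━━━┛    
          ┃Ea│[Yes]  No   Ca│ns┃      
          ┃Th└──────────────┘rm┃      
          ┃The process generate┃      
          ┗━━━━━━━━━━━━━━━━━━━━┛      


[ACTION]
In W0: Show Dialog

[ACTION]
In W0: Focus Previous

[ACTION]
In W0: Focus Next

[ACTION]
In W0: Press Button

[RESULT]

 ┃┃A1:                           ┃....
 ┃┃       A       B       C      ┃....
 ┃┃------------------------------┃....
 ┃┃  1      [0]       0       0  ┃....
 ┃┃  2        0       0       0  ┃....
 ┃┃  3        0       0       0  ┃....
 ┗┃  4 #ERR!          0       0  ┃━━━━
  ┃  5 Data           0       0  ┃    
  ┃  6        0       0       0  ┃    
  ┃  7        0       0       0  ┃    
  ┃  8        0       0       0  ┃    
  ┃  9        0       0       0  ┃    
  ┃ 10        0       0       0  ┃    
  ┃ 11        0       0       0  ┃    
  ┃ 12        0       0       0  ┃    
  ┗━━━━━━━━━━━━━━━━━━━━━━━━━━━━━━┛    
          ┃Each component trans┃      
          ┃The system transform┃      
          ┃The process generate┃      
          ┗━━━━━━━━━━━━━━━━━━━━┛      


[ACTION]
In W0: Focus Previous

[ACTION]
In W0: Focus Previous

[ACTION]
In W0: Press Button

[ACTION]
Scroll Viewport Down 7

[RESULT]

 ┃┃       A       B       C      ┃....
 ┃┃------------------------------┃....
 ┃┃  1      [0]       0       0  ┃....
 ┃┃  2        0       0       0  ┃....
 ┃┃  3        0       0       0  ┃....
 ┗┃  4 #ERR!          0       0  ┃━━━━
  ┃  5 Data           0       0  ┃    
  ┃  6        0       0       0  ┃    
  ┃  7        0       0       0  ┃    
  ┃  8        0       0       0  ┃    
  ┃  9        0       0       0  ┃    
  ┃ 10        0       0       0  ┃    
  ┃ 11        0       0       0  ┃    
  ┃ 12        0       0       0  ┃    
  ┗━━━━━━━━━━━━━━━━━━━━━━━━━━━━━━┛    
          ┃Each component trans┃      
          ┃The system transform┃      
          ┃The process generate┃      
          ┗━━━━━━━━━━━━━━━━━━━━┛      
                                      


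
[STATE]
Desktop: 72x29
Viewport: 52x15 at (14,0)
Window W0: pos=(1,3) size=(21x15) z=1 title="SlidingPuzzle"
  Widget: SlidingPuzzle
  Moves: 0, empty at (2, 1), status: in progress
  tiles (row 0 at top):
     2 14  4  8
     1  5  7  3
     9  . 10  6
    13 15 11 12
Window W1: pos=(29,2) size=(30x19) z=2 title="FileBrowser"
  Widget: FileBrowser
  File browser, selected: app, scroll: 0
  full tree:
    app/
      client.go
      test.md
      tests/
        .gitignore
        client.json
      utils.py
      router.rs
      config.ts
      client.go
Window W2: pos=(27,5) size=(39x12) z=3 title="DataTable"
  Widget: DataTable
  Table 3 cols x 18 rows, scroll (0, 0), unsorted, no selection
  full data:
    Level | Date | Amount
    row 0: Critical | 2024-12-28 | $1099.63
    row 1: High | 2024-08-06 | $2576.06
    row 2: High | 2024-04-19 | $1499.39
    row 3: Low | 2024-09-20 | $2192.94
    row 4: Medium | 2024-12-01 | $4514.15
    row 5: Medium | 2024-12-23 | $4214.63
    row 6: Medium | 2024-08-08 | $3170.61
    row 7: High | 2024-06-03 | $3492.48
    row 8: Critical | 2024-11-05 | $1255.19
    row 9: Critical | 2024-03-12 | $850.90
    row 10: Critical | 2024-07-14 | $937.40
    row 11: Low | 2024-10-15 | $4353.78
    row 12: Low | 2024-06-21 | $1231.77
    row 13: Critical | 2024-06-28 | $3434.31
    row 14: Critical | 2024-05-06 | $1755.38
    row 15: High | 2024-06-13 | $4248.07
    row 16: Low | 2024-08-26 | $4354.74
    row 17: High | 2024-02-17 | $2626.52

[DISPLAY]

                                                    
                                                    
               ┏━━━━━━━━━━━━━━━━━━━━━━━━━━━━┓       
━━━━━━━┓       ┃ FileBrowser                ┃       
le     ┃       ┠────────────────────────────┨       
───────┨     ┏━━━━━━━━━━━━━━━━━━━━━━━━━━━━━━━━━━━━━┓
───┬───┃     ┃ DataTable                           ┃
 4 │  8┃     ┠─────────────────────────────────────┨
───┼───┃     ┃Level   │Date      │Amount           ┃
 7 │  3┃     ┃────────┼──────────┼────────         ┃
───┼───┃     ┃Critical│2024-12-28│$1099.63         ┃
10 │  6┃     ┃High    │2024-08-06│$2576.06         ┃
───┼───┃     ┃High    │2024-04-19│$1499.39         ┃
11 │ 12┃     ┃Low     │2024-09-20│$2192.94         ┃
───┴───┃     ┃Medium  │2024-12-01│$4514.15         ┃


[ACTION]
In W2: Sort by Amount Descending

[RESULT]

                                                    
                                                    
               ┏━━━━━━━━━━━━━━━━━━━━━━━━━━━━┓       
━━━━━━━┓       ┃ FileBrowser                ┃       
le     ┃       ┠────────────────────────────┨       
───────┨     ┏━━━━━━━━━━━━━━━━━━━━━━━━━━━━━━━━━━━━━┓
───┬───┃     ┃ DataTable                           ┃
 4 │  8┃     ┠─────────────────────────────────────┨
───┼───┃     ┃Level   │Date      │Amount ▼         ┃
 7 │  3┃     ┃────────┼──────────┼────────         ┃
───┼───┃     ┃Medium  │2024-12-01│$4514.15         ┃
10 │  6┃     ┃Low     │2024-08-26│$4354.74         ┃
───┼───┃     ┃Low     │2024-10-15│$4353.78         ┃
11 │ 12┃     ┃High    │2024-06-13│$4248.07         ┃
───┴───┃     ┃Medium  │2024-12-23│$4214.63         ┃


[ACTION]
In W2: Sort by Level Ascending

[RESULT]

                                                    
                                                    
               ┏━━━━━━━━━━━━━━━━━━━━━━━━━━━━┓       
━━━━━━━┓       ┃ FileBrowser                ┃       
le     ┃       ┠────────────────────────────┨       
───────┨     ┏━━━━━━━━━━━━━━━━━━━━━━━━━━━━━━━━━━━━━┓
───┬───┃     ┃ DataTable                           ┃
 4 │  8┃     ┠─────────────────────────────────────┨
───┼───┃     ┃Level  ▲│Date      │Amount           ┃
 7 │  3┃     ┃────────┼──────────┼────────         ┃
───┼───┃     ┃Critical│2024-06-28│$3434.31         ┃
10 │  6┃     ┃Critical│2024-05-06│$1755.38         ┃
───┼───┃     ┃Critical│2024-11-05│$1255.19         ┃
11 │ 12┃     ┃Critical│2024-12-28│$1099.63         ┃
───┴───┃     ┃Critical│2024-07-14│$937.40          ┃


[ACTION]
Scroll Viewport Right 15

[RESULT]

                                                    
                                                    
         ┏━━━━━━━━━━━━━━━━━━━━━━━━━━━━┓             
━┓       ┃ FileBrowser                ┃             
 ┃       ┠────────────────────────────┨             
─┨     ┏━━━━━━━━━━━━━━━━━━━━━━━━━━━━━━━━━━━━━┓      
─┃     ┃ DataTable                           ┃      
8┃     ┠─────────────────────────────────────┨      
─┃     ┃Level  ▲│Date      │Amount           ┃      
3┃     ┃────────┼──────────┼────────         ┃      
─┃     ┃Critical│2024-06-28│$3434.31         ┃      
6┃     ┃Critical│2024-05-06│$1755.38         ┃      
─┃     ┃Critical│2024-11-05│$1255.19         ┃      
2┃     ┃Critical│2024-12-28│$1099.63         ┃      
─┃     ┃Critical│2024-07-14│$937.40          ┃      


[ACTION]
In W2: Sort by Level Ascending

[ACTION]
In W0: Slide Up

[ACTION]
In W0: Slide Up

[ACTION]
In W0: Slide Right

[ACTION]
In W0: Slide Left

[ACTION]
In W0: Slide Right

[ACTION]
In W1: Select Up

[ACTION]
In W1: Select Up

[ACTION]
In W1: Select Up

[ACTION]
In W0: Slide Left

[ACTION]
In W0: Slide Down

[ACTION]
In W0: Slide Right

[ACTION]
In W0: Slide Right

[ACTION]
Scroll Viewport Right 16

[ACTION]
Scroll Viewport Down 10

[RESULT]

─┃     ┃Critical│2024-06-28│$3434.31         ┃      
6┃     ┃Critical│2024-05-06│$1755.38         ┃      
─┃     ┃Critical│2024-11-05│$1255.19         ┃      
2┃     ┃Critical│2024-12-28│$1099.63         ┃      
─┃     ┃Critical│2024-07-14│$937.40          ┃      
 ┃     ┃Critical│2024-03-12│$850.90          ┃      
 ┃     ┗━━━━━━━━━━━━━━━━━━━━━━━━━━━━━━━━━━━━━┛      
━┛       ┃                            ┃             
         ┃                            ┃             
         ┃                            ┃             
         ┗━━━━━━━━━━━━━━━━━━━━━━━━━━━━┛             
                                                    
                                                    
                                                    
                                                    


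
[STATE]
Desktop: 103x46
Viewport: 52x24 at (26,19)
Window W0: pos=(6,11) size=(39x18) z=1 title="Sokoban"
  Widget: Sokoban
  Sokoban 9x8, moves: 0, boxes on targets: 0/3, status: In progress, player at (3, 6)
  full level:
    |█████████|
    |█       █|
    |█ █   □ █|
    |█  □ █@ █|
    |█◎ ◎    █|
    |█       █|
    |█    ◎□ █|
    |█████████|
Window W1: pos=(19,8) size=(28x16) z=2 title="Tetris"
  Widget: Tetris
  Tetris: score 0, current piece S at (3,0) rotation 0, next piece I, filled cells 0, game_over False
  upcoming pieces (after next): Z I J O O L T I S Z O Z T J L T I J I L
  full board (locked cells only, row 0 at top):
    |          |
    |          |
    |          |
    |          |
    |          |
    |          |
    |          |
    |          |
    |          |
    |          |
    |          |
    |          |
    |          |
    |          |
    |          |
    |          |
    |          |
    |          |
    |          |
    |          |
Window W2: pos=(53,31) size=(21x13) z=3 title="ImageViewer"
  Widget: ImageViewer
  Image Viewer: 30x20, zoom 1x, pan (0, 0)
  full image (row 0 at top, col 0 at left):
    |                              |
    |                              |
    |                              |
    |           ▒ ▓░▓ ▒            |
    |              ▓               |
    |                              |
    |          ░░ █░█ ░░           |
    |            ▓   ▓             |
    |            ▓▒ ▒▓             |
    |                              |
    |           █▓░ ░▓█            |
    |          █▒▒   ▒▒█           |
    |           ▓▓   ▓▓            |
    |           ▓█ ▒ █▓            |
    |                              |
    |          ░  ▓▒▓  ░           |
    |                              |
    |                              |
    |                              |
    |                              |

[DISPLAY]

    │               ┃                               
    │               ┃                               
    │               ┃                               
    │               ┃                               
━━━━━━━━━━━━━━━━━━━━┛                               
                  ┃                                 
                  ┃                                 
                  ┃                                 
                  ┃                                 
━━━━━━━━━━━━━━━━━━┛                                 
                                                    
                                                    
                           ┏━━━━━━━━━━━━━━━━━━━┓    
                           ┃ ImageViewer       ┃    
                           ┠───────────────────┨    
                           ┃                   ┃    
                           ┃                   ┃    
                           ┃                   ┃    
                           ┃           ▒ ▓░▓ ▒ ┃    
                           ┃              ▓    ┃    
                           ┃                   ┃    
                           ┃          ░░ █░█ ░░┃    
                           ┃            ▓   ▓  ┃    
                           ┃            ▓▒ ▒▓  ┃    


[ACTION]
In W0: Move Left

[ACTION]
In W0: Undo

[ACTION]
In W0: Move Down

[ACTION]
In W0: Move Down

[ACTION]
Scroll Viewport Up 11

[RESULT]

━━━━━━━━━━━━━━━━━━━━┓                               
s                   ┃                               
────────────────────┨                               
    │Next:          ┃                               
    │████           ┃                               
    │               ┃                               
    │               ┃                               
    │               ┃                               
    │               ┃                               
    │Score:         ┃                               
    │0              ┃                               
    │               ┃                               
    │               ┃                               
    │               ┃                               
    │               ┃                               
━━━━━━━━━━━━━━━━━━━━┛                               
                  ┃                                 
                  ┃                                 
                  ┃                                 
                  ┃                                 
━━━━━━━━━━━━━━━━━━┛                                 
                                                    
                                                    
                           ┏━━━━━━━━━━━━━━━━━━━┓    


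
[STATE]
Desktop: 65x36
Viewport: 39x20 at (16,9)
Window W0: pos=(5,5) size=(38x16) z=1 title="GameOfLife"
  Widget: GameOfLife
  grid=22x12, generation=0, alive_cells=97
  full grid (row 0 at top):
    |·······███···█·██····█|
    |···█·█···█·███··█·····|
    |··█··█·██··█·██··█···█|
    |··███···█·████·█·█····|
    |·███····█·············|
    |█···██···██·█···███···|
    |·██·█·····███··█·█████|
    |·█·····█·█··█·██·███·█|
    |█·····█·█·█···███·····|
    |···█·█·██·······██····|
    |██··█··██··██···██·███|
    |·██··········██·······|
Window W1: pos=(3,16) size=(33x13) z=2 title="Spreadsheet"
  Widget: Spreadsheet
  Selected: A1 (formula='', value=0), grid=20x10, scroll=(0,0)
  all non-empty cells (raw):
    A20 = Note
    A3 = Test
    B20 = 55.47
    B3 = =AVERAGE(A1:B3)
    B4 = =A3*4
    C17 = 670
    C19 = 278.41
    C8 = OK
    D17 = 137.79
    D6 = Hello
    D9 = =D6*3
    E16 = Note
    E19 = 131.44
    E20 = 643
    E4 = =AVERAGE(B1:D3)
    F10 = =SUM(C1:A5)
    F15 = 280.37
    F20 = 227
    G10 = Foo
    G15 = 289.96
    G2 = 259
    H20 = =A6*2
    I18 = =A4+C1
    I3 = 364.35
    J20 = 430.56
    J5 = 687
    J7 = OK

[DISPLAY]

···█·██····█              ┃            
·███··█·····              ┃            
·█·██··█···█              ┃            
████·█·█····              ┃            
············              ┃            
█·█···███···              ┃            
███··█·█████              ┃            
━━━━━━━━━━━━━━━━━━━┓      ┃            
                   ┃      ┃            
───────────────────┨      ┃            
                   ┃      ┃            
   B       C       ┃━━━━━━┛            
-------------------┃                   
       0       0   ┃                   
       0       0   ┃                   
#CIRC!         0   ┃                   
#ERR!          0   ┃                   
       0       0   ┃                   
       0       0Hel┃                   
━━━━━━━━━━━━━━━━━━━┛                   


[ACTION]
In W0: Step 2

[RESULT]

█···████····              ┃            
·······█····              ┃            
·██··█·█····              ┃            
··█·█·██····              ┃            
···█···█····              ┃            
·██·██······              ┃            
█·█··█····██              ┃            
━━━━━━━━━━━━━━━━━━━┓      ┃            
                   ┃      ┃            
───────────────────┨      ┃            
                   ┃      ┃            
   B       C       ┃━━━━━━┛            
-------------------┃                   
       0       0   ┃                   
       0       0   ┃                   
#CIRC!         0   ┃                   
#ERR!          0   ┃                   
       0       0   ┃                   
       0       0Hel┃                   
━━━━━━━━━━━━━━━━━━━┛                   


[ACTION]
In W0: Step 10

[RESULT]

··██········              ┃            
····█···█···              ┃            
██·██···█···              ┃            
····█·······              ┃            
············              ┃            
··········█·              ┃            
········█·█·              ┃            
━━━━━━━━━━━━━━━━━━━┓      ┃            
                   ┃      ┃            
───────────────────┨      ┃            
                   ┃      ┃            
   B       C       ┃━━━━━━┛            
-------------------┃                   
       0       0   ┃                   
       0       0   ┃                   
#CIRC!         0   ┃                   
#ERR!          0   ┃                   
       0       0   ┃                   
       0       0Hel┃                   
━━━━━━━━━━━━━━━━━━━┛                   


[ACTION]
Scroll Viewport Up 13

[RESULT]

                                       
                                       
                                       
                                       
                                       
━━━━━━━━━━━━━━━━━━━━━━━━━━┓            
e                         ┃            
──────────────────────────┨            
                          ┃            
··██········              ┃            
····█···█···              ┃            
██·██···█···              ┃            
····█·······              ┃            
············              ┃            
··········█·              ┃            
········█·█·              ┃            
━━━━━━━━━━━━━━━━━━━┓      ┃            
                   ┃      ┃            
───────────────────┨      ┃            
                   ┃      ┃            
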